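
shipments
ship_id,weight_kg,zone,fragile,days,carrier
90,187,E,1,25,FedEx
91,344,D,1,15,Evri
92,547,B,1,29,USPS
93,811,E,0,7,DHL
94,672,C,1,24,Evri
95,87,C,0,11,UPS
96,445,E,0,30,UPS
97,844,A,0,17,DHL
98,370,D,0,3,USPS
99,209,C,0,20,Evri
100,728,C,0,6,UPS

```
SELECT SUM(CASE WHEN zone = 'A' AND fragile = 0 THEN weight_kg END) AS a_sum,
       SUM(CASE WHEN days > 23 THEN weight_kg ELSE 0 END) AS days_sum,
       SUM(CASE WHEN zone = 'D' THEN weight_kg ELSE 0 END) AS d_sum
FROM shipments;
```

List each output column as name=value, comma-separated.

[a_sum: zone = 'A' AND fragile = 0]
ship_id=90: ✗
ship_id=91: ✗
ship_id=92: ✗
ship_id=93: ✗
ship_id=94: ✗
ship_id=95: ✗
ship_id=96: ✗
ship_id=97: ✓ → 844
ship_id=98: ✗
ship_id=99: ✗
ship_id=100: ✗
a_sum = 844
—
[days_sum: days > 23]
ship_id=90: ✓ → 187
ship_id=91: ✗
ship_id=92: ✓ → 547
ship_id=93: ✗
ship_id=94: ✓ → 672
ship_id=95: ✗
ship_id=96: ✓ → 445
ship_id=97: ✗
ship_id=98: ✗
ship_id=99: ✗
ship_id=100: ✗
days_sum = 187 + 547 + 672 + 445 = 1851
—
[d_sum: zone = 'D']
ship_id=90: ✗
ship_id=91: ✓ → 344
ship_id=92: ✗
ship_id=93: ✗
ship_id=94: ✗
ship_id=95: ✗
ship_id=96: ✗
ship_id=97: ✗
ship_id=98: ✓ → 370
ship_id=99: ✗
ship_id=100: ✗
d_sum = 344 + 370 = 714

a_sum=844, days_sum=1851, d_sum=714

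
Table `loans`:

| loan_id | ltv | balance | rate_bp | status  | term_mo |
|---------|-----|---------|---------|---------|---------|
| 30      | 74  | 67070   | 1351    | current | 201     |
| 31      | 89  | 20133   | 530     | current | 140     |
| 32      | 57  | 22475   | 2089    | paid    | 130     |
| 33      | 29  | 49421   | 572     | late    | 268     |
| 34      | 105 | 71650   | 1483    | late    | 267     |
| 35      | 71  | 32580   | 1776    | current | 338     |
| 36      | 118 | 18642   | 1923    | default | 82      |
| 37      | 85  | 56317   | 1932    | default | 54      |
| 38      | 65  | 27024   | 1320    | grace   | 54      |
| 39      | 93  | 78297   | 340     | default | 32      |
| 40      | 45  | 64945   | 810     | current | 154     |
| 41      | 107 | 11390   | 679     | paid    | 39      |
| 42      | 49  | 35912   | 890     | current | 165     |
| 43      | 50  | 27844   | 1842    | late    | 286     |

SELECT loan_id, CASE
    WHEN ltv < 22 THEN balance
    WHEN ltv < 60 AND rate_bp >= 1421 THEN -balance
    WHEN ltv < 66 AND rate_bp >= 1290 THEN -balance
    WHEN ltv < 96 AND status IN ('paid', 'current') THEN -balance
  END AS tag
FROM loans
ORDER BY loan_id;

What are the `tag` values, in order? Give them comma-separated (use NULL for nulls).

loan_id=30: ltv < 96 AND status IN ('paid', 'current') → -67070
loan_id=31: ltv < 96 AND status IN ('paid', 'current') → -20133
loan_id=32: ltv < 60 AND rate_bp >= 1421 → -22475
loan_id=33: (no match → NULL) → NULL
loan_id=34: (no match → NULL) → NULL
loan_id=35: ltv < 96 AND status IN ('paid', 'current') → -32580
loan_id=36: (no match → NULL) → NULL
loan_id=37: (no match → NULL) → NULL
loan_id=38: ltv < 66 AND rate_bp >= 1290 → -27024
loan_id=39: (no match → NULL) → NULL
loan_id=40: ltv < 96 AND status IN ('paid', 'current') → -64945
loan_id=41: (no match → NULL) → NULL
loan_id=42: ltv < 96 AND status IN ('paid', 'current') → -35912
loan_id=43: ltv < 60 AND rate_bp >= 1421 → -27844

-67070, -20133, -22475, NULL, NULL, -32580, NULL, NULL, -27024, NULL, -64945, NULL, -35912, -27844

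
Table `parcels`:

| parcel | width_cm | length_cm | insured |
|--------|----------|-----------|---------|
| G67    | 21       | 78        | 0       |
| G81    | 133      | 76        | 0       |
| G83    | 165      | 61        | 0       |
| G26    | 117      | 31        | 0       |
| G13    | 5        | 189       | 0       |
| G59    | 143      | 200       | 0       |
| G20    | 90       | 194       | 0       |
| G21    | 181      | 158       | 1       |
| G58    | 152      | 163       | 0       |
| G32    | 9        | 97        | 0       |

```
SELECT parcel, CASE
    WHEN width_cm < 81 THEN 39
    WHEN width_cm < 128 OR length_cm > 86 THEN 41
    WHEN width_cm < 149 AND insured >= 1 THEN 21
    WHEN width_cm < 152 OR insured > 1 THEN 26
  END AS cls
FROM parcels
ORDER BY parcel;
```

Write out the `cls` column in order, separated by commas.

parcel=G13: width_cm < 81 → 39
parcel=G20: width_cm < 128 OR length_cm > 86 → 41
parcel=G21: width_cm < 128 OR length_cm > 86 → 41
parcel=G26: width_cm < 128 OR length_cm > 86 → 41
parcel=G32: width_cm < 81 → 39
parcel=G58: width_cm < 128 OR length_cm > 86 → 41
parcel=G59: width_cm < 128 OR length_cm > 86 → 41
parcel=G67: width_cm < 81 → 39
parcel=G81: width_cm < 152 OR insured > 1 → 26
parcel=G83: (no match → NULL) → NULL

39, 41, 41, 41, 39, 41, 41, 39, 26, NULL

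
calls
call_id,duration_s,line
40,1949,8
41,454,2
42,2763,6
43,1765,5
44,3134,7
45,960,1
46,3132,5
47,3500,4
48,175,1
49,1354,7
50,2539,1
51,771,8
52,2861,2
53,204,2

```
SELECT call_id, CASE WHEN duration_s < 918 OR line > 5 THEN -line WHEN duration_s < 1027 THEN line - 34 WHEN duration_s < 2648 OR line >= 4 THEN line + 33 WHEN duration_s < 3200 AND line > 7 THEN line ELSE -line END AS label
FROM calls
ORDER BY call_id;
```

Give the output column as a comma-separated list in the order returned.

call_id=40: duration_s < 918 OR line > 5 → -8
call_id=41: duration_s < 918 OR line > 5 → -2
call_id=42: duration_s < 918 OR line > 5 → -6
call_id=43: duration_s < 2648 OR line >= 4 → 38
call_id=44: duration_s < 918 OR line > 5 → -7
call_id=45: duration_s < 1027 → -33
call_id=46: duration_s < 2648 OR line >= 4 → 38
call_id=47: duration_s < 2648 OR line >= 4 → 37
call_id=48: duration_s < 918 OR line > 5 → -1
call_id=49: duration_s < 918 OR line > 5 → -7
call_id=50: duration_s < 2648 OR line >= 4 → 34
call_id=51: duration_s < 918 OR line > 5 → -8
call_id=52: ELSE → -2
call_id=53: duration_s < 918 OR line > 5 → -2

-8, -2, -6, 38, -7, -33, 38, 37, -1, -7, 34, -8, -2, -2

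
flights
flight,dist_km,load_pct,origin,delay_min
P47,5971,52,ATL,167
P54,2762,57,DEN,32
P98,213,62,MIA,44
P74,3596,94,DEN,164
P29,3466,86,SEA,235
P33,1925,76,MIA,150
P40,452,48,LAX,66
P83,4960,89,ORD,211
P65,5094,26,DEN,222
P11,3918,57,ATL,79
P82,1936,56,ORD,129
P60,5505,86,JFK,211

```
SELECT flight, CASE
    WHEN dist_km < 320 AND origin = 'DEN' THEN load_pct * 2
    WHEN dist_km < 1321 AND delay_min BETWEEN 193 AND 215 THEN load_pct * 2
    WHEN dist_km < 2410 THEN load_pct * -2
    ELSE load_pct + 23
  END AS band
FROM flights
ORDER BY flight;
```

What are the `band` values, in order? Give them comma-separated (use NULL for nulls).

80, 109, -152, -96, 75, 80, 109, 49, 117, -112, 112, -124

flight=P11: ELSE → 80
flight=P29: ELSE → 109
flight=P33: dist_km < 2410 → -152
flight=P40: dist_km < 2410 → -96
flight=P47: ELSE → 75
flight=P54: ELSE → 80
flight=P60: ELSE → 109
flight=P65: ELSE → 49
flight=P74: ELSE → 117
flight=P82: dist_km < 2410 → -112
flight=P83: ELSE → 112
flight=P98: dist_km < 2410 → -124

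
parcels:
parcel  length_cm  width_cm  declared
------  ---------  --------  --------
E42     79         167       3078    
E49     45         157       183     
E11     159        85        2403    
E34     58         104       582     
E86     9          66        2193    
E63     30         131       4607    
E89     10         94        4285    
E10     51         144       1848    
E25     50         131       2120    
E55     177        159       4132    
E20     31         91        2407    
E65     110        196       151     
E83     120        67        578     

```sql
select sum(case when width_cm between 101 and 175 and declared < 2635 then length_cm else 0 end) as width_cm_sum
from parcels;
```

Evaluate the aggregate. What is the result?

204

parcel=E42: ✗
parcel=E49: ✓ → 45
parcel=E11: ✗
parcel=E34: ✓ → 58
parcel=E86: ✗
parcel=E63: ✗
parcel=E89: ✗
parcel=E10: ✓ → 51
parcel=E25: ✓ → 50
parcel=E55: ✗
parcel=E20: ✗
parcel=E65: ✗
parcel=E83: ✗
width_cm_sum = 45 + 58 + 51 + 50 = 204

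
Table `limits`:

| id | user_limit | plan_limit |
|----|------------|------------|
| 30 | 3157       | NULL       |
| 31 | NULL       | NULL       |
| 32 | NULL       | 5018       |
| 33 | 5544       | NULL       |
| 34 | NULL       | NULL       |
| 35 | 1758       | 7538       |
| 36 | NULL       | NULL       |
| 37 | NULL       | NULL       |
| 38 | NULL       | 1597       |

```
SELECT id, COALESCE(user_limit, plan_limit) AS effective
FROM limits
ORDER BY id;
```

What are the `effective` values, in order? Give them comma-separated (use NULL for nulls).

id=30: user_limit=3157 → 3157
id=31: user_limit=NULL, plan_limit=NULL (all NULL) → NULL
id=32: user_limit=NULL, plan_limit=5018 → 5018
id=33: user_limit=5544 → 5544
id=34: user_limit=NULL, plan_limit=NULL (all NULL) → NULL
id=35: user_limit=1758 → 1758
id=36: user_limit=NULL, plan_limit=NULL (all NULL) → NULL
id=37: user_limit=NULL, plan_limit=NULL (all NULL) → NULL
id=38: user_limit=NULL, plan_limit=1597 → 1597

3157, NULL, 5018, 5544, NULL, 1758, NULL, NULL, 1597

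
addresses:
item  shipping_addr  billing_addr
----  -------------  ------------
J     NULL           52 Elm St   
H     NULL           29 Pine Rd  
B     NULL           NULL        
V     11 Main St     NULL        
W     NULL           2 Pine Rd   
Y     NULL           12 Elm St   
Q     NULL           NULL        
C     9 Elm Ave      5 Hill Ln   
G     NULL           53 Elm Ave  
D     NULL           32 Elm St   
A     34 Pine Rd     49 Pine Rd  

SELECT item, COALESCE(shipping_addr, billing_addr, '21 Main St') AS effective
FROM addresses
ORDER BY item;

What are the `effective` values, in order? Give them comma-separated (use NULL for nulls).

34 Pine Rd, 21 Main St, 9 Elm Ave, 32 Elm St, 53 Elm Ave, 29 Pine Rd, 52 Elm St, 21 Main St, 11 Main St, 2 Pine Rd, 12 Elm St

item=A: shipping_addr=34 Pine Rd → 34 Pine Rd
item=B: shipping_addr=NULL, billing_addr=NULL, → literal 21 Main St → 21 Main St
item=C: shipping_addr=9 Elm Ave → 9 Elm Ave
item=D: shipping_addr=NULL, billing_addr=32 Elm St → 32 Elm St
item=G: shipping_addr=NULL, billing_addr=53 Elm Ave → 53 Elm Ave
item=H: shipping_addr=NULL, billing_addr=29 Pine Rd → 29 Pine Rd
item=J: shipping_addr=NULL, billing_addr=52 Elm St → 52 Elm St
item=Q: shipping_addr=NULL, billing_addr=NULL, → literal 21 Main St → 21 Main St
item=V: shipping_addr=11 Main St → 11 Main St
item=W: shipping_addr=NULL, billing_addr=2 Pine Rd → 2 Pine Rd
item=Y: shipping_addr=NULL, billing_addr=12 Elm St → 12 Elm St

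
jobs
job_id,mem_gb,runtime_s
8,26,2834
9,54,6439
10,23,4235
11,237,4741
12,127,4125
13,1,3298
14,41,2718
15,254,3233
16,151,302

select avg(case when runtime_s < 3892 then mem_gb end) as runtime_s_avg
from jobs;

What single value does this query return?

94.6

job_id=8: ✓ → 26
job_id=9: ✗
job_id=10: ✗
job_id=11: ✗
job_id=12: ✗
job_id=13: ✓ → 1
job_id=14: ✓ → 41
job_id=15: ✓ → 254
job_id=16: ✓ → 151
runtime_s_avg = (26 + 1 + 41 + 254 + 151) / 5 = 94.6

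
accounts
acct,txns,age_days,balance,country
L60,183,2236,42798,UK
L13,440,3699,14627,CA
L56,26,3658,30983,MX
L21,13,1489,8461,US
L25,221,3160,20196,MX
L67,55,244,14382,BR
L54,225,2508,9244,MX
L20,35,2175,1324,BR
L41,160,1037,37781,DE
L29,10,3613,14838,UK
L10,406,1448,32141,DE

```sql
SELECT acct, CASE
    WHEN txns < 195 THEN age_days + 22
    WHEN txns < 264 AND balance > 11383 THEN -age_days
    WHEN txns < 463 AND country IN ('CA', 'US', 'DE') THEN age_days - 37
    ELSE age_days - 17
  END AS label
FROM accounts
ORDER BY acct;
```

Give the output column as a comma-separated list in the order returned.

acct=L10: txns < 463 AND country IN ('CA', 'US', 'DE') → 1411
acct=L13: txns < 463 AND country IN ('CA', 'US', 'DE') → 3662
acct=L20: txns < 195 → 2197
acct=L21: txns < 195 → 1511
acct=L25: txns < 264 AND balance > 11383 → -3160
acct=L29: txns < 195 → 3635
acct=L41: txns < 195 → 1059
acct=L54: ELSE → 2491
acct=L56: txns < 195 → 3680
acct=L60: txns < 195 → 2258
acct=L67: txns < 195 → 266

1411, 3662, 2197, 1511, -3160, 3635, 1059, 2491, 3680, 2258, 266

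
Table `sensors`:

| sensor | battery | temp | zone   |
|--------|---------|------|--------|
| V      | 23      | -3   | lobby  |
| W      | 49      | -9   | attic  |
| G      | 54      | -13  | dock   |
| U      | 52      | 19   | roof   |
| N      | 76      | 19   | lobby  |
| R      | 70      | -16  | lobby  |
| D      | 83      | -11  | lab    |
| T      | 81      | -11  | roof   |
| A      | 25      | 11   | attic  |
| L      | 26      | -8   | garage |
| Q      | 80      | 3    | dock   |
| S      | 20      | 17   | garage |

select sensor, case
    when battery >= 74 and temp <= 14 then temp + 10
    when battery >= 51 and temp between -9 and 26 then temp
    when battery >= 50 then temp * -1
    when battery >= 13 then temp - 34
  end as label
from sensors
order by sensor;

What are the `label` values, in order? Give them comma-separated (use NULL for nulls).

-23, -1, 13, -42, 19, 13, 16, -17, -1, 19, -37, -43

sensor=A: battery >= 13 → -23
sensor=D: battery >= 74 and temp <= 14 → -1
sensor=G: battery >= 50 → 13
sensor=L: battery >= 13 → -42
sensor=N: battery >= 51 and temp between -9 and 26 → 19
sensor=Q: battery >= 74 and temp <= 14 → 13
sensor=R: battery >= 50 → 16
sensor=S: battery >= 13 → -17
sensor=T: battery >= 74 and temp <= 14 → -1
sensor=U: battery >= 51 and temp between -9 and 26 → 19
sensor=V: battery >= 13 → -37
sensor=W: battery >= 13 → -43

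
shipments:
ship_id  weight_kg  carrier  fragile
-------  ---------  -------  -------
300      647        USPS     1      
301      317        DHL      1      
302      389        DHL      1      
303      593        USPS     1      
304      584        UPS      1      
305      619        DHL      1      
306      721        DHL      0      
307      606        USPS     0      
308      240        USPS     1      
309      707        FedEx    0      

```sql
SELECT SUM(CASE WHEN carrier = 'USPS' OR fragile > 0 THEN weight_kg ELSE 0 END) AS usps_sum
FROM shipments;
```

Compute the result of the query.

ship_id=300: ✓ → 647
ship_id=301: ✓ → 317
ship_id=302: ✓ → 389
ship_id=303: ✓ → 593
ship_id=304: ✓ → 584
ship_id=305: ✓ → 619
ship_id=306: ✗
ship_id=307: ✓ → 606
ship_id=308: ✓ → 240
ship_id=309: ✗
usps_sum = 647 + 317 + 389 + 593 + 584 + 619 + 606 + 240 = 3995

3995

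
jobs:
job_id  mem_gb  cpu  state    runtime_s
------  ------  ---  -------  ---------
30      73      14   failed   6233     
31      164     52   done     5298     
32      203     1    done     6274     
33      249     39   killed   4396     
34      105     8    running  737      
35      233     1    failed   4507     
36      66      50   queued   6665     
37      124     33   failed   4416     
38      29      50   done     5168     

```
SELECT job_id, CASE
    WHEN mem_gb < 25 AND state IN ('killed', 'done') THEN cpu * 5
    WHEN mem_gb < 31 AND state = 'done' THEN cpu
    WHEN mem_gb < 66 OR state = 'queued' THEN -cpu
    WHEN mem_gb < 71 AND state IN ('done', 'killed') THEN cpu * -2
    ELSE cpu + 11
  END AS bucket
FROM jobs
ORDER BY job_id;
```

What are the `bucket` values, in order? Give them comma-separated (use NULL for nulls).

job_id=30: ELSE → 25
job_id=31: ELSE → 63
job_id=32: ELSE → 12
job_id=33: ELSE → 50
job_id=34: ELSE → 19
job_id=35: ELSE → 12
job_id=36: mem_gb < 66 OR state = 'queued' → -50
job_id=37: ELSE → 44
job_id=38: mem_gb < 31 AND state = 'done' → 50

25, 63, 12, 50, 19, 12, -50, 44, 50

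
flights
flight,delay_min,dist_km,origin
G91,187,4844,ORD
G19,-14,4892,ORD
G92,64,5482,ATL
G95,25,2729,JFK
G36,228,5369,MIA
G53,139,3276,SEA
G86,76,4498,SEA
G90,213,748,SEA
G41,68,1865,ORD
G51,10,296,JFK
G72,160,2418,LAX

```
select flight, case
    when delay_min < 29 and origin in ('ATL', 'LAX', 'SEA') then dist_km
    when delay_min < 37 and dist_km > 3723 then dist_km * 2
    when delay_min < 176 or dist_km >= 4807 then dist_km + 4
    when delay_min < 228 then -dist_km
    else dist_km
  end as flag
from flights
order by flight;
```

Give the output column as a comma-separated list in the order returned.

flight=G19: delay_min < 37 and dist_km > 3723 → 9784
flight=G36: delay_min < 176 or dist_km >= 4807 → 5373
flight=G41: delay_min < 176 or dist_km >= 4807 → 1869
flight=G51: delay_min < 176 or dist_km >= 4807 → 300
flight=G53: delay_min < 176 or dist_km >= 4807 → 3280
flight=G72: delay_min < 176 or dist_km >= 4807 → 2422
flight=G86: delay_min < 176 or dist_km >= 4807 → 4502
flight=G90: delay_min < 228 → -748
flight=G91: delay_min < 176 or dist_km >= 4807 → 4848
flight=G92: delay_min < 176 or dist_km >= 4807 → 5486
flight=G95: delay_min < 176 or dist_km >= 4807 → 2733

9784, 5373, 1869, 300, 3280, 2422, 4502, -748, 4848, 5486, 2733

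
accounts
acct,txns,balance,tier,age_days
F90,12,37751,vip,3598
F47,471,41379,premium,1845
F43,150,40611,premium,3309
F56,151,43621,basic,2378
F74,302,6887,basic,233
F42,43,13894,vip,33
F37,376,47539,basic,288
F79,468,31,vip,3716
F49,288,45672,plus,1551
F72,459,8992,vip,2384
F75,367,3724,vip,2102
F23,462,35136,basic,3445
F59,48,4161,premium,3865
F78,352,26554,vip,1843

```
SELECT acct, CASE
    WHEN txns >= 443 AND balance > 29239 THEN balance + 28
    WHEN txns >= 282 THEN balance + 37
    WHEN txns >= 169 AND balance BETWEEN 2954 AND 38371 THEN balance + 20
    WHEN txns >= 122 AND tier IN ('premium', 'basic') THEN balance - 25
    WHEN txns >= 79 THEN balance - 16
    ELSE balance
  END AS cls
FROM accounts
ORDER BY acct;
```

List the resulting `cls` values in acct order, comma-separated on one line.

35164, 47576, 13894, 40586, 41407, 45709, 43596, 4161, 9029, 6924, 3761, 26591, 68, 37751

acct=F23: txns >= 443 AND balance > 29239 → 35164
acct=F37: txns >= 282 → 47576
acct=F42: ELSE → 13894
acct=F43: txns >= 122 AND tier IN ('premium', 'basic') → 40586
acct=F47: txns >= 443 AND balance > 29239 → 41407
acct=F49: txns >= 282 → 45709
acct=F56: txns >= 122 AND tier IN ('premium', 'basic') → 43596
acct=F59: ELSE → 4161
acct=F72: txns >= 282 → 9029
acct=F74: txns >= 282 → 6924
acct=F75: txns >= 282 → 3761
acct=F78: txns >= 282 → 26591
acct=F79: txns >= 282 → 68
acct=F90: ELSE → 37751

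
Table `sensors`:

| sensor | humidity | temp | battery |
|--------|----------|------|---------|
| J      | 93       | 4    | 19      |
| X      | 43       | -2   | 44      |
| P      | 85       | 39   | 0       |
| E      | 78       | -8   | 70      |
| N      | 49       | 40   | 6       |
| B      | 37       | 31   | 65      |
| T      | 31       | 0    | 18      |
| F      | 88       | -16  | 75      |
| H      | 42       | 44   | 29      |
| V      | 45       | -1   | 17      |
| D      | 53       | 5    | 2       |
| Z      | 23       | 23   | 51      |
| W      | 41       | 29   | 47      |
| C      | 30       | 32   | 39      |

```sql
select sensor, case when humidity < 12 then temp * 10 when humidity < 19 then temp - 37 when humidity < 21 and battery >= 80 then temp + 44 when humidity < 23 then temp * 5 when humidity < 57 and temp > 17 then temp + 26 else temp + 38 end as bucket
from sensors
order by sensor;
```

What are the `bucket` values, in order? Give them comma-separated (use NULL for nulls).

sensor=B: humidity < 57 and temp > 17 → 57
sensor=C: humidity < 57 and temp > 17 → 58
sensor=D: ELSE → 43
sensor=E: ELSE → 30
sensor=F: ELSE → 22
sensor=H: humidity < 57 and temp > 17 → 70
sensor=J: ELSE → 42
sensor=N: humidity < 57 and temp > 17 → 66
sensor=P: ELSE → 77
sensor=T: ELSE → 38
sensor=V: ELSE → 37
sensor=W: humidity < 57 and temp > 17 → 55
sensor=X: ELSE → 36
sensor=Z: humidity < 57 and temp > 17 → 49

57, 58, 43, 30, 22, 70, 42, 66, 77, 38, 37, 55, 36, 49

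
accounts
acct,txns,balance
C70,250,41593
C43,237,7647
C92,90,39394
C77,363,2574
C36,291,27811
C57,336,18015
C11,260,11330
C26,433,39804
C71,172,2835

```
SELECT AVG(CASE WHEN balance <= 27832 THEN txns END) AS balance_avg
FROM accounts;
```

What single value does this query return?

acct=C70: ✗
acct=C43: ✓ → 237
acct=C92: ✗
acct=C77: ✓ → 363
acct=C36: ✓ → 291
acct=C57: ✓ → 336
acct=C11: ✓ → 260
acct=C26: ✗
acct=C71: ✓ → 172
balance_avg = (237 + 363 + 291 + 336 + 260 + 172) / 6 = 276.5

276.5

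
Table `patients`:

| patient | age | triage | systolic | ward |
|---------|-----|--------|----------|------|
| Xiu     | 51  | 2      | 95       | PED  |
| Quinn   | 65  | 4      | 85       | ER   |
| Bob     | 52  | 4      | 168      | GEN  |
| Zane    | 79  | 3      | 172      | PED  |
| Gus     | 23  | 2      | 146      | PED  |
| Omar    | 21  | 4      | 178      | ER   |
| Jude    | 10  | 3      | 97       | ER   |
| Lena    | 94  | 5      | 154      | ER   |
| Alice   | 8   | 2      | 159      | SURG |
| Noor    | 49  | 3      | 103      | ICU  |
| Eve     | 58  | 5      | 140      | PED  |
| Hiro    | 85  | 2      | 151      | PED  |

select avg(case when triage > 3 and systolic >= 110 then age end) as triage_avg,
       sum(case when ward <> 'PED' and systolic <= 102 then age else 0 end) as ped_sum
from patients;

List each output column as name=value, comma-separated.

[triage_avg: triage > 3 and systolic >= 110]
patient=Xiu: ✗
patient=Quinn: ✗
patient=Bob: ✓ → 52
patient=Zane: ✗
patient=Gus: ✗
patient=Omar: ✓ → 21
patient=Jude: ✗
patient=Lena: ✓ → 94
patient=Alice: ✗
patient=Noor: ✗
patient=Eve: ✓ → 58
patient=Hiro: ✗
triage_avg = (52 + 21 + 94 + 58) / 4 = 56.25
—
[ped_sum: ward <> 'PED' and systolic <= 102]
patient=Xiu: ✗
patient=Quinn: ✓ → 65
patient=Bob: ✗
patient=Zane: ✗
patient=Gus: ✗
patient=Omar: ✗
patient=Jude: ✓ → 10
patient=Lena: ✗
patient=Alice: ✗
patient=Noor: ✗
patient=Eve: ✗
patient=Hiro: ✗
ped_sum = 65 + 10 = 75

triage_avg=56.25, ped_sum=75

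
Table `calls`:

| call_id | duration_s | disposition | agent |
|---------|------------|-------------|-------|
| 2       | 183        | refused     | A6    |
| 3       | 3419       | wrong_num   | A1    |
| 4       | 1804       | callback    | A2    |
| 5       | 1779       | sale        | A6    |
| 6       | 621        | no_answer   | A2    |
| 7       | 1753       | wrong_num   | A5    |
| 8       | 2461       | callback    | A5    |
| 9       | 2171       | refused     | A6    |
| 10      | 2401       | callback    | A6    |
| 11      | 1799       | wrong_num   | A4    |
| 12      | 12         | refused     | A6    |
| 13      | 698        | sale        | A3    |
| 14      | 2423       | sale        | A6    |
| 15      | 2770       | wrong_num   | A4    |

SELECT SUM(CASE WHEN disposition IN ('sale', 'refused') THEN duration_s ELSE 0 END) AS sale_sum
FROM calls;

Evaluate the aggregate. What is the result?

call_id=2: ✓ → 183
call_id=3: ✗
call_id=4: ✗
call_id=5: ✓ → 1779
call_id=6: ✗
call_id=7: ✗
call_id=8: ✗
call_id=9: ✓ → 2171
call_id=10: ✗
call_id=11: ✗
call_id=12: ✓ → 12
call_id=13: ✓ → 698
call_id=14: ✓ → 2423
call_id=15: ✗
sale_sum = 183 + 1779 + 2171 + 12 + 698 + 2423 = 7266

7266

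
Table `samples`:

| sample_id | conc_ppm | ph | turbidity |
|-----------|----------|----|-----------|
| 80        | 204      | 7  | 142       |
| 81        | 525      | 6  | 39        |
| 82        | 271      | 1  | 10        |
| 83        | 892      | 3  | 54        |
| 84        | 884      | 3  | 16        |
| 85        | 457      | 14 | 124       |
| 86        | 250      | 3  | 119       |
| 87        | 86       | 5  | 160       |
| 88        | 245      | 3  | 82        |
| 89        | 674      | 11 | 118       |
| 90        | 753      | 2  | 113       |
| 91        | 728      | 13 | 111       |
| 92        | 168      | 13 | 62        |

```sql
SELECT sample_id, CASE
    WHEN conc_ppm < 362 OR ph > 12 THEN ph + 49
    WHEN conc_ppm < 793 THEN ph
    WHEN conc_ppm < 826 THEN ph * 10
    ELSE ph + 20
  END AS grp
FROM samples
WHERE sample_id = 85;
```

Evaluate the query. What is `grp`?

sample_id = 85: conc_ppm=457, ph=14, turbidity=124.
conc_ppm < 362 OR ph > 12 → true → 63

63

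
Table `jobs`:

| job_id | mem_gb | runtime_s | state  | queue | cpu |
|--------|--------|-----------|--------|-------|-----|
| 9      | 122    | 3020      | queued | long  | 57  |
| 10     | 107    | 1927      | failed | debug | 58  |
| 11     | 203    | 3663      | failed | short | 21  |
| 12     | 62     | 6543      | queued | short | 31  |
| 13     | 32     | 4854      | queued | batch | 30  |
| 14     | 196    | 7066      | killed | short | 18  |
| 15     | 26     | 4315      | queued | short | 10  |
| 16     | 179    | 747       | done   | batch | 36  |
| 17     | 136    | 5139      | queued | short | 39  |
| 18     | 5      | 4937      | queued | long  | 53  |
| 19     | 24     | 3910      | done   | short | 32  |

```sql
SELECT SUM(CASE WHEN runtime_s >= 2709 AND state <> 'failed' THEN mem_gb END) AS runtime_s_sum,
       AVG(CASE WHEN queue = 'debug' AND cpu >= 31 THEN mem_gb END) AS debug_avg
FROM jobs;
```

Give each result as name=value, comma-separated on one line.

runtime_s_sum=603, debug_avg=107

[runtime_s_sum: runtime_s >= 2709 AND state <> 'failed']
job_id=9: ✓ → 122
job_id=10: ✗
job_id=11: ✗
job_id=12: ✓ → 62
job_id=13: ✓ → 32
job_id=14: ✓ → 196
job_id=15: ✓ → 26
job_id=16: ✗
job_id=17: ✓ → 136
job_id=18: ✓ → 5
job_id=19: ✓ → 24
runtime_s_sum = 122 + 62 + 32 + 196 + 26 + 136 + 5 + 24 = 603
—
[debug_avg: queue = 'debug' AND cpu >= 31]
job_id=9: ✗
job_id=10: ✓ → 107
job_id=11: ✗
job_id=12: ✗
job_id=13: ✗
job_id=14: ✗
job_id=15: ✗
job_id=16: ✗
job_id=17: ✗
job_id=18: ✗
job_id=19: ✗
debug_avg = 107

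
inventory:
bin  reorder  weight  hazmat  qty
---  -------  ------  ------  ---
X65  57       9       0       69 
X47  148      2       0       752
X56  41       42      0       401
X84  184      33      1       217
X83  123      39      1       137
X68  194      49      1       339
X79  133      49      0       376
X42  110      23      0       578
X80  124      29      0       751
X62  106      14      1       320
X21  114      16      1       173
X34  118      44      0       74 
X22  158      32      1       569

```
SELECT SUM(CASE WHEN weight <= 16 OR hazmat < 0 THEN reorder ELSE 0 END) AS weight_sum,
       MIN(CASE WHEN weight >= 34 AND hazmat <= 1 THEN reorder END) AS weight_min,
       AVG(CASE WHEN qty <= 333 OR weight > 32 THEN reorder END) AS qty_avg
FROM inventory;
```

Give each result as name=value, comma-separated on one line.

weight_sum=425, weight_min=41, qty_avg=118.8888888889

[weight_sum: weight <= 16 OR hazmat < 0]
bin=X65: ✓ → 57
bin=X47: ✓ → 148
bin=X56: ✗
bin=X84: ✗
bin=X83: ✗
bin=X68: ✗
bin=X79: ✗
bin=X42: ✗
bin=X80: ✗
bin=X62: ✓ → 106
bin=X21: ✓ → 114
bin=X34: ✗
bin=X22: ✗
weight_sum = 57 + 148 + 106 + 114 = 425
—
[weight_min: weight >= 34 AND hazmat <= 1]
bin=X65: ✗
bin=X47: ✗
bin=X56: ✓ → 41
bin=X84: ✗
bin=X83: ✓ → 123
bin=X68: ✓ → 194
bin=X79: ✓ → 133
bin=X42: ✗
bin=X80: ✗
bin=X62: ✗
bin=X21: ✗
bin=X34: ✓ → 118
bin=X22: ✗
weight_min = MIN(41, 123, 194, 133, 118) = 41
—
[qty_avg: qty <= 333 OR weight > 32]
bin=X65: ✓ → 57
bin=X47: ✗
bin=X56: ✓ → 41
bin=X84: ✓ → 184
bin=X83: ✓ → 123
bin=X68: ✓ → 194
bin=X79: ✓ → 133
bin=X42: ✗
bin=X80: ✗
bin=X62: ✓ → 106
bin=X21: ✓ → 114
bin=X34: ✓ → 118
bin=X22: ✗
qty_avg = (57 + 41 + 184 + 123 + 194 + 133 + 106 + 114 + 118) / 9 = 118.8888888889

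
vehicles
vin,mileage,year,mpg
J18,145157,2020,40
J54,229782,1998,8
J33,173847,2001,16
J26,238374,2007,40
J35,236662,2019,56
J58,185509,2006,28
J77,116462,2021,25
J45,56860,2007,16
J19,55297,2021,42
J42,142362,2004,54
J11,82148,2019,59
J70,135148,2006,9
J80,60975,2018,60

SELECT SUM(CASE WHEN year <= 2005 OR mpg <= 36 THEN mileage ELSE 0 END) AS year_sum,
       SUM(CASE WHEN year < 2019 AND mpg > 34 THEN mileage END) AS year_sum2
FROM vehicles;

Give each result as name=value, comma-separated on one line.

year_sum=1039970, year_sum2=441711

[year_sum: year <= 2005 OR mpg <= 36]
vin=J18: ✗
vin=J54: ✓ → 229782
vin=J33: ✓ → 173847
vin=J26: ✗
vin=J35: ✗
vin=J58: ✓ → 185509
vin=J77: ✓ → 116462
vin=J45: ✓ → 56860
vin=J19: ✗
vin=J42: ✓ → 142362
vin=J11: ✗
vin=J70: ✓ → 135148
vin=J80: ✗
year_sum = 229782 + 173847 + 185509 + 116462 + 56860 + 142362 + 135148 = 1039970
—
[year_sum2: year < 2019 AND mpg > 34]
vin=J18: ✗
vin=J54: ✗
vin=J33: ✗
vin=J26: ✓ → 238374
vin=J35: ✗
vin=J58: ✗
vin=J77: ✗
vin=J45: ✗
vin=J19: ✗
vin=J42: ✓ → 142362
vin=J11: ✗
vin=J70: ✗
vin=J80: ✓ → 60975
year_sum2 = 238374 + 142362 + 60975 = 441711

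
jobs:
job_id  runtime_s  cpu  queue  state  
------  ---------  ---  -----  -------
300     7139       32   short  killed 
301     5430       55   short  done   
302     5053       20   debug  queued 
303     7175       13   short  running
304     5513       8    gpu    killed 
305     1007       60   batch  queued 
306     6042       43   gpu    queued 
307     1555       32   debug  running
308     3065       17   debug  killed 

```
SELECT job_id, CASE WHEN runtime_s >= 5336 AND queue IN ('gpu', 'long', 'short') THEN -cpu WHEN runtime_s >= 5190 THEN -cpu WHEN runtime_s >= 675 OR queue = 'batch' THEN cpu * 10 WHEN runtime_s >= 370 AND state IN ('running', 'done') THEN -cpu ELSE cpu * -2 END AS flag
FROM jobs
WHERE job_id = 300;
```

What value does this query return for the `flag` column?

-32

job_id = 300: runtime_s=7139, cpu=32, queue=short, state=killed.
runtime_s >= 5336 AND queue IN ('gpu', 'long', 'short') → true → -32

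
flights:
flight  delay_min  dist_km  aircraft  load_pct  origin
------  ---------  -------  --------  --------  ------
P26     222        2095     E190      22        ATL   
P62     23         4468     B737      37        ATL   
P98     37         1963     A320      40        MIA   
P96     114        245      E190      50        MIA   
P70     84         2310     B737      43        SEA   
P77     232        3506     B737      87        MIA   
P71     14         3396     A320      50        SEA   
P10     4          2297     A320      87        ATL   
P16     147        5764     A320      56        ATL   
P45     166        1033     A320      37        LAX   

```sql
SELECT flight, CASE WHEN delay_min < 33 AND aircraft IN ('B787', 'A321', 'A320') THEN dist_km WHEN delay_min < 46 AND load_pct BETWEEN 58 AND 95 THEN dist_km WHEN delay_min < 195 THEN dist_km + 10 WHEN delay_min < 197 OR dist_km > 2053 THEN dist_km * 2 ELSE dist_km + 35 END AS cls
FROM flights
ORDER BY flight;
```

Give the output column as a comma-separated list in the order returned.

flight=P10: delay_min < 33 AND aircraft IN ('B787', 'A321', 'A320') → 2297
flight=P16: delay_min < 195 → 5774
flight=P26: delay_min < 197 OR dist_km > 2053 → 4190
flight=P45: delay_min < 195 → 1043
flight=P62: delay_min < 195 → 4478
flight=P70: delay_min < 195 → 2320
flight=P71: delay_min < 33 AND aircraft IN ('B787', 'A321', 'A320') → 3396
flight=P77: delay_min < 197 OR dist_km > 2053 → 7012
flight=P96: delay_min < 195 → 255
flight=P98: delay_min < 195 → 1973

2297, 5774, 4190, 1043, 4478, 2320, 3396, 7012, 255, 1973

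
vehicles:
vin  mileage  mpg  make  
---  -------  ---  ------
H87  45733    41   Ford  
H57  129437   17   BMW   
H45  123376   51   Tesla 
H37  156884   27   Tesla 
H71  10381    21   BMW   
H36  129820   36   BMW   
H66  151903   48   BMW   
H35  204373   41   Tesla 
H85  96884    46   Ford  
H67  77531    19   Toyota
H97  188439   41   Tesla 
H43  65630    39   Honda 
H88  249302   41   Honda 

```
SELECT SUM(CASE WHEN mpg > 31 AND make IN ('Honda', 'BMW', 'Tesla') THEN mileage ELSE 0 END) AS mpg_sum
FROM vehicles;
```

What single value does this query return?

1112843

vin=H87: ✗
vin=H57: ✗
vin=H45: ✓ → 123376
vin=H37: ✗
vin=H71: ✗
vin=H36: ✓ → 129820
vin=H66: ✓ → 151903
vin=H35: ✓ → 204373
vin=H85: ✗
vin=H67: ✗
vin=H97: ✓ → 188439
vin=H43: ✓ → 65630
vin=H88: ✓ → 249302
mpg_sum = 123376 + 129820 + 151903 + 204373 + 188439 + 65630 + 249302 = 1112843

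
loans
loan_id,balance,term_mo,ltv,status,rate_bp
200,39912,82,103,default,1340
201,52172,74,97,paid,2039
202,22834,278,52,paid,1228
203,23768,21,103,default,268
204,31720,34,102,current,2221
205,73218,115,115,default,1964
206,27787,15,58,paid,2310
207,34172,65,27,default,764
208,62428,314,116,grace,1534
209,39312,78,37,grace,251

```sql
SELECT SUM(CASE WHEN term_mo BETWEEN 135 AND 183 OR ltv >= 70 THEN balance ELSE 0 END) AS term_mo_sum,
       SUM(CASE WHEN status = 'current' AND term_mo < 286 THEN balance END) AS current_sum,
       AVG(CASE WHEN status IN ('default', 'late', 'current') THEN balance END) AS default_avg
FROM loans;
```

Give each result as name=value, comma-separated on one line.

[term_mo_sum: term_mo BETWEEN 135 AND 183 OR ltv >= 70]
loan_id=200: ✓ → 39912
loan_id=201: ✓ → 52172
loan_id=202: ✗
loan_id=203: ✓ → 23768
loan_id=204: ✓ → 31720
loan_id=205: ✓ → 73218
loan_id=206: ✗
loan_id=207: ✗
loan_id=208: ✓ → 62428
loan_id=209: ✗
term_mo_sum = 39912 + 52172 + 23768 + 31720 + 73218 + 62428 = 283218
—
[current_sum: status = 'current' AND term_mo < 286]
loan_id=200: ✗
loan_id=201: ✗
loan_id=202: ✗
loan_id=203: ✗
loan_id=204: ✓ → 31720
loan_id=205: ✗
loan_id=206: ✗
loan_id=207: ✗
loan_id=208: ✗
loan_id=209: ✗
current_sum = 31720
—
[default_avg: status IN ('default', 'late', 'current')]
loan_id=200: ✓ → 39912
loan_id=201: ✗
loan_id=202: ✗
loan_id=203: ✓ → 23768
loan_id=204: ✓ → 31720
loan_id=205: ✓ → 73218
loan_id=206: ✗
loan_id=207: ✓ → 34172
loan_id=208: ✗
loan_id=209: ✗
default_avg = (39912 + 23768 + 31720 + 73218 + 34172) / 5 = 40558

term_mo_sum=283218, current_sum=31720, default_avg=40558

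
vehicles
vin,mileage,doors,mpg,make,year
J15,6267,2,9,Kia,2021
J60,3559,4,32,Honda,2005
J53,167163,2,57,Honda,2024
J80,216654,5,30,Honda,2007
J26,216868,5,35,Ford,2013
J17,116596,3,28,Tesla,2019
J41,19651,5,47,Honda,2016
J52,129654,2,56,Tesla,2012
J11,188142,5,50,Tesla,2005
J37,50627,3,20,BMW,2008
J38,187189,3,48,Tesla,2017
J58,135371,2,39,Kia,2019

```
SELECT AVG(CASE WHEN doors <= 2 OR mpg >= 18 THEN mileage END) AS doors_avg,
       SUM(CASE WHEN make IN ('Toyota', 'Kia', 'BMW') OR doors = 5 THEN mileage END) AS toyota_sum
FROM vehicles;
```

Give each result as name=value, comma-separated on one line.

doors_avg=119811.75, toyota_sum=833580

[doors_avg: doors <= 2 OR mpg >= 18]
vin=J15: ✓ → 6267
vin=J60: ✓ → 3559
vin=J53: ✓ → 167163
vin=J80: ✓ → 216654
vin=J26: ✓ → 216868
vin=J17: ✓ → 116596
vin=J41: ✓ → 19651
vin=J52: ✓ → 129654
vin=J11: ✓ → 188142
vin=J37: ✓ → 50627
vin=J38: ✓ → 187189
vin=J58: ✓ → 135371
doors_avg = (6267 + 3559 + 167163 + 216654 + 216868 + 116596 + 19651 + 129654 + 188142 + 50627 + 187189 + 135371) / 12 = 119811.75
—
[toyota_sum: make IN ('Toyota', 'Kia', 'BMW') OR doors = 5]
vin=J15: ✓ → 6267
vin=J60: ✗
vin=J53: ✗
vin=J80: ✓ → 216654
vin=J26: ✓ → 216868
vin=J17: ✗
vin=J41: ✓ → 19651
vin=J52: ✗
vin=J11: ✓ → 188142
vin=J37: ✓ → 50627
vin=J38: ✗
vin=J58: ✓ → 135371
toyota_sum = 6267 + 216654 + 216868 + 19651 + 188142 + 50627 + 135371 = 833580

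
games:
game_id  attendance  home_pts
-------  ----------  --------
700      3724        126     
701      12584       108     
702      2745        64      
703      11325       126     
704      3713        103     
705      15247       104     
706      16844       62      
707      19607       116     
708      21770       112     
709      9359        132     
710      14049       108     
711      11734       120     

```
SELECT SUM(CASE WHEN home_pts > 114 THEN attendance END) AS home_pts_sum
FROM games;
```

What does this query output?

55749

game_id=700: ✓ → 3724
game_id=701: ✗
game_id=702: ✗
game_id=703: ✓ → 11325
game_id=704: ✗
game_id=705: ✗
game_id=706: ✗
game_id=707: ✓ → 19607
game_id=708: ✗
game_id=709: ✓ → 9359
game_id=710: ✗
game_id=711: ✓ → 11734
home_pts_sum = 3724 + 11325 + 19607 + 9359 + 11734 = 55749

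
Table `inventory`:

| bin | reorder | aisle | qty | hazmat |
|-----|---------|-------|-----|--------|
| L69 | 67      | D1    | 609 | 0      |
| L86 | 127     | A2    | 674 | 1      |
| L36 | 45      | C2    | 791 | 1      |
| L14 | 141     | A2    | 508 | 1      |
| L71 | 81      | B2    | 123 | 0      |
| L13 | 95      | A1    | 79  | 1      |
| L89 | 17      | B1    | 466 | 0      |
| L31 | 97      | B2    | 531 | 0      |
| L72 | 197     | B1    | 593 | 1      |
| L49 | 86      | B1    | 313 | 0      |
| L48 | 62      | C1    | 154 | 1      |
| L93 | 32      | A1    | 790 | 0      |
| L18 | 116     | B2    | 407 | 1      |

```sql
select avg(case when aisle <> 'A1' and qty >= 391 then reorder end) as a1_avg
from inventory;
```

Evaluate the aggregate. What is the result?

100.875

bin=L69: ✓ → 67
bin=L86: ✓ → 127
bin=L36: ✓ → 45
bin=L14: ✓ → 141
bin=L71: ✗
bin=L13: ✗
bin=L89: ✓ → 17
bin=L31: ✓ → 97
bin=L72: ✓ → 197
bin=L49: ✗
bin=L48: ✗
bin=L93: ✗
bin=L18: ✓ → 116
a1_avg = (67 + 127 + 45 + 141 + 17 + 97 + 197 + 116) / 8 = 100.875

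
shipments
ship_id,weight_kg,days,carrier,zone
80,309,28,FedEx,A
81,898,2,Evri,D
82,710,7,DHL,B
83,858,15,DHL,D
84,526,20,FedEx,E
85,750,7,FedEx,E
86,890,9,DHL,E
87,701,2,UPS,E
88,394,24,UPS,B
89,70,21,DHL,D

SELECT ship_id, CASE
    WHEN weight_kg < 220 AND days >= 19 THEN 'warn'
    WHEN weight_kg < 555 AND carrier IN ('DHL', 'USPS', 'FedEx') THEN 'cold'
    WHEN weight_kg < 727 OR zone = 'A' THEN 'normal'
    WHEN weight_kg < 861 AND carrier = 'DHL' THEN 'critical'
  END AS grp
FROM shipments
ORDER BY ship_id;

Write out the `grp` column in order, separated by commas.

ship_id=80: weight_kg < 555 AND carrier IN ('DHL', 'USPS', 'FedEx') → cold
ship_id=81: (no match → NULL) → NULL
ship_id=82: weight_kg < 727 OR zone = 'A' → normal
ship_id=83: weight_kg < 861 AND carrier = 'DHL' → critical
ship_id=84: weight_kg < 555 AND carrier IN ('DHL', 'USPS', 'FedEx') → cold
ship_id=85: (no match → NULL) → NULL
ship_id=86: (no match → NULL) → NULL
ship_id=87: weight_kg < 727 OR zone = 'A' → normal
ship_id=88: weight_kg < 727 OR zone = 'A' → normal
ship_id=89: weight_kg < 220 AND days >= 19 → warn

cold, NULL, normal, critical, cold, NULL, NULL, normal, normal, warn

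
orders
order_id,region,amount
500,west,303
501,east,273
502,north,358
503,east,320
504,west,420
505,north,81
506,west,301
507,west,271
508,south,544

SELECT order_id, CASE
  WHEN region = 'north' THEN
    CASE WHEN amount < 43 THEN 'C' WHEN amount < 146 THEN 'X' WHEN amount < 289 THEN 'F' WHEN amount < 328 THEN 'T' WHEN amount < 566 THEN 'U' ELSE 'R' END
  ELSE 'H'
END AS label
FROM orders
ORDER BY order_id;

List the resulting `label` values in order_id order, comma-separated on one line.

order_id=500: region='west' → outer ELSE → H
order_id=501: region='east' → outer ELSE → H
order_id=502: region='north' → inner[amount < 566] → U
order_id=503: region='east' → outer ELSE → H
order_id=504: region='west' → outer ELSE → H
order_id=505: region='north' → inner[amount < 146] → X
order_id=506: region='west' → outer ELSE → H
order_id=507: region='west' → outer ELSE → H
order_id=508: region='south' → outer ELSE → H

H, H, U, H, H, X, H, H, H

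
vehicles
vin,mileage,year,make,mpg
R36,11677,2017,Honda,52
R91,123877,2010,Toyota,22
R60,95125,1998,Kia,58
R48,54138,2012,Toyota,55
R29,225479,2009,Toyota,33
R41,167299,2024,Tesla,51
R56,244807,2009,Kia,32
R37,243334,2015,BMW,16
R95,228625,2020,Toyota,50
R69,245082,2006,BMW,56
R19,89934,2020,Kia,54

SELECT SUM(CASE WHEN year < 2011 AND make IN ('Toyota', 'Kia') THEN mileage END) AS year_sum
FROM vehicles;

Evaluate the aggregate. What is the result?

vin=R36: ✗
vin=R91: ✓ → 123877
vin=R60: ✓ → 95125
vin=R48: ✗
vin=R29: ✓ → 225479
vin=R41: ✗
vin=R56: ✓ → 244807
vin=R37: ✗
vin=R95: ✗
vin=R69: ✗
vin=R19: ✗
year_sum = 123877 + 95125 + 225479 + 244807 = 689288

689288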